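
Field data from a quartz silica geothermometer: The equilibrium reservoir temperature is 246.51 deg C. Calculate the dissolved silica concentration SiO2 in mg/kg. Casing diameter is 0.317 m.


SiO2 = 10^(5.19 - 1309/(T_eq + 273.15))
SiO2 = 10^(5.19 - 1309/(246.51 + 273.15))
SiO2 = 468.86 mg/kg


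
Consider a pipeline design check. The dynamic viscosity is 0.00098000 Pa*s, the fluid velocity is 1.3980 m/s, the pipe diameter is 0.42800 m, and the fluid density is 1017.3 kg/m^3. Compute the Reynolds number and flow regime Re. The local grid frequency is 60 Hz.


Step 1: Re = rho*vel*D/mu = 1017.3*1.398*0.428/0.00098 = 6.2112e+05
Step 2: Re = 6.2112e+05 > 4000, so flow is turbulent.
Re = 6.2112e+05 (turbulent)


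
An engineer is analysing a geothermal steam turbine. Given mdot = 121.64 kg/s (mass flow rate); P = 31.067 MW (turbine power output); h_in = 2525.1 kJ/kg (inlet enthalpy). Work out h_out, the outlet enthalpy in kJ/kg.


h_out = h_in - P * 1000 / mdot
h_out = 2525.1 - 31.067 * 1000 / 121.64
h_out = 2269.7 kJ/kg


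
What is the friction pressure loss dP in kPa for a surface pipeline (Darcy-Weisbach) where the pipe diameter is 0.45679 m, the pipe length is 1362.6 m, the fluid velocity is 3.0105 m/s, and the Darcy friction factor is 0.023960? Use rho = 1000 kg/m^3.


dP = f * (L/D) * (rho*vel^2/2) / 1000
dP = 0.023960 * (1362.6/0.45679) * (1000*3.0105^2/2) / 1000
dP = 323.88 kPa


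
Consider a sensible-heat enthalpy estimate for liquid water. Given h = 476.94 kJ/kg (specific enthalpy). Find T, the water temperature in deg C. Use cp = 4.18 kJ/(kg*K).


T = h / cp
T = 476.94 / 4.18
T = 114.10 deg C


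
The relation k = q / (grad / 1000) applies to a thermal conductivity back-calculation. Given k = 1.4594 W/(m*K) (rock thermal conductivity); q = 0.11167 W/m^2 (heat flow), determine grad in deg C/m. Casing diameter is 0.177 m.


grad = q / k * 1000
grad = 0.11167 / 1.4594 * 1000
grad = 76.51775 deg C/km
Convert: 76.51775 deg C/km * 0.001 = 0.076518 deg C/m
grad = 0.076518 deg C/m


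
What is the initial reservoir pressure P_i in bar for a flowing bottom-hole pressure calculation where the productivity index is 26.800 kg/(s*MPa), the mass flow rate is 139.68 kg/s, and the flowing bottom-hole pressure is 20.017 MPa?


P_i = P_wf + mdot / PI
P_i = 20.017 + 139.68 / 26.800
P_i = 25.22894 MPa
Convert: 25.22894 MPa * 10.0 = 252.29 bar
P_i = 252.29 bar


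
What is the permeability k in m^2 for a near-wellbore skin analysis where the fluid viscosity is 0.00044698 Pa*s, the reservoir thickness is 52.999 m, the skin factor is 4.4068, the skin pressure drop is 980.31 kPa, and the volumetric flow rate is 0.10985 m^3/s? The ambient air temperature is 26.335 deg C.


k = S*q*mu / (2*pi*dP_s*1000*hr)
k = 4.4068*0.10985*0.00044698 / (2*pi*980.31*1000*52.999)
k = 6.6283e-13 m^2


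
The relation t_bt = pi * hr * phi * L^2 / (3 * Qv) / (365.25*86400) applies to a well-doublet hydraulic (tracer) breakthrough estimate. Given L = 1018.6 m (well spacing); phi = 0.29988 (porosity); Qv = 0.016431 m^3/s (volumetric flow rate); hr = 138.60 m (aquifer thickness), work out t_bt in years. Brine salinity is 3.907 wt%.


t_bt = pi * hr * phi * L^2 / (3 * Qv) / (365.25*86400)
t_bt = pi * 138.60 * 0.29988 * 1018.6^2 / (3 * 0.016431) / (365.25*86400)
t_bt = 87.092 years


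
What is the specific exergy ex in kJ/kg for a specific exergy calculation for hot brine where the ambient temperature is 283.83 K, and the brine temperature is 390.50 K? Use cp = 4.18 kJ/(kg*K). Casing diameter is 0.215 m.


ex = cp * ((T_b - T_0) - T_0 * ln(T_b/T_0))
ex = 4.18 * ((390.50 - 283.83) - 283.83 * ln(390.50/283.83))
ex = 67.354 kJ/kg


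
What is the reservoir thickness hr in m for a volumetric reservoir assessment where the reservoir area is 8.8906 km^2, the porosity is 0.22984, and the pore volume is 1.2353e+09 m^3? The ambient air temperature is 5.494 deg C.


hr = Vp / (A * 1e6 * phi)
hr = 1.2353e+09 / (8.8906 * 1e6 * 0.22984)
hr = 604.53 m


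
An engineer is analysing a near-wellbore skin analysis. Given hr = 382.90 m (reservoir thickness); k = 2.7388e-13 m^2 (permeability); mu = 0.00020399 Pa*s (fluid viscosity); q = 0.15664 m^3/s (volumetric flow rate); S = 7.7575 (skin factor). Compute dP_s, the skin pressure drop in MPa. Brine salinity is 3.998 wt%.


dP_s = S * q * mu / (2*pi*k*hr) / 1000
dP_s = 7.7575 * 0.15664 * 0.00020399 / (2*pi*2.7388e-13*382.90) / 1000
dP_s = 376.1905 kPa
Convert: 376.1905 kPa * 0.001 = 0.37619 MPa
dP_s = 0.37619 MPa


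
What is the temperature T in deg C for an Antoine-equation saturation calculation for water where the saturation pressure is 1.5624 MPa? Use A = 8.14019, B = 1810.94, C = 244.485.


T = B / (A - log10(P_sat * 760 / 0.101325)) - C
T = 1810.94 / (8.14019 - log10(1.5624 * 760 / 0.101325)) - 244.485
T = 200.32 deg C


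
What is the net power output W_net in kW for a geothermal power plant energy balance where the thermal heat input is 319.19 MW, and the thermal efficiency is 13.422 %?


W_net = eta / 100 * Q_in
W_net = 13.422 / 100 * 319.19
W_net = 42.84168 MW
Convert: 42.84168 MW * 1000.0 = 42842 kW
W_net = 42842 kW


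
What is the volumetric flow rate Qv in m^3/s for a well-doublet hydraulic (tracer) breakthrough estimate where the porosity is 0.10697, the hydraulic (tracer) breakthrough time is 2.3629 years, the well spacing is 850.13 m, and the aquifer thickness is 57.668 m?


Qv = pi*hr*phi*L^2 / (3*t_bt*365.25*86400)
Qv = pi*57.668*0.10697*850.13^2 / (3*2.3629*365.25*86400)
Qv = 0.062610 m^3/s


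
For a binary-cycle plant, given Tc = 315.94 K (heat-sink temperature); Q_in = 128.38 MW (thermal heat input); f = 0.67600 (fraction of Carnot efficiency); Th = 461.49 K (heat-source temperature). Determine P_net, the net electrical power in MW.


Step 1: eta = (1 - Tc/Th)*f = (1 - 315.94/461.49)*0.676 = 0.2132046
Step 2: P_net = eta * Q_in = 0.2132046 * 128.38 = 27.371 MW
P_net = 27.371 MW


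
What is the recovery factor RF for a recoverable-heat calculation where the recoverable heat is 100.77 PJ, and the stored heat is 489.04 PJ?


RF = Q_rec / Q_s
RF = 100.77 / 489.04
RF = 0.20606


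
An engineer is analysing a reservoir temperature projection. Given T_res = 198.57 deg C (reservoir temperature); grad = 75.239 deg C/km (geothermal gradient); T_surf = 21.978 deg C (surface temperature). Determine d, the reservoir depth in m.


d = (T_res - T_surf) / grad * 1000
d = (198.57 - 21.978) / 75.239 * 1000
d = 2347.1 m


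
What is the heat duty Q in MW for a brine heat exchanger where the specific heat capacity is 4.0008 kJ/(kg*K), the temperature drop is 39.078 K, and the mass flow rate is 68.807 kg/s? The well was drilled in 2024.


Q = mdot * cp * dT / 1000
Q = 68.807 * 4.0008 * 39.078 / 1000
Q = 10.758 MW


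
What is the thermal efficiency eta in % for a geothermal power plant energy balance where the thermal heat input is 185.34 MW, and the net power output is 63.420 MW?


eta = W_net / Q_in * 100
eta = 63.420 / 185.34 * 100
eta = 34.218 %


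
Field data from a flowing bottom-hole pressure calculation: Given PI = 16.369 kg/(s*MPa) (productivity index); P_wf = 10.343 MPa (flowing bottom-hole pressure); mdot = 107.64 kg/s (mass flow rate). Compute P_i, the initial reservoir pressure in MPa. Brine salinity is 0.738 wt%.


P_i = P_wf + mdot / PI
P_i = 10.343 + 107.64 / 16.369
P_i = 16.919 MPa


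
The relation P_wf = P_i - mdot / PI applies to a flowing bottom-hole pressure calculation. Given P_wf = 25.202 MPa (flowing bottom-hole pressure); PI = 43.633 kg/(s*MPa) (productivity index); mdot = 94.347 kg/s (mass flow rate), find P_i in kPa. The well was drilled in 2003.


P_i = P_wf + mdot / PI
P_i = 25.202 + 94.347 / 43.633
P_i = 27.36429 MPa
Convert: 27.36429 MPa * 1000.0 = 27364 kPa
P_i = 27364 kPa


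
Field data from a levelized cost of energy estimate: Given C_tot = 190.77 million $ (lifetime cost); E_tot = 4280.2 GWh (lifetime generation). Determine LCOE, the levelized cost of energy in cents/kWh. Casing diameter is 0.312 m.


LCOE = C_tot / E_tot * 100
LCOE = 190.77 / 4280.2 * 100
LCOE = 4.4570 cents/kWh


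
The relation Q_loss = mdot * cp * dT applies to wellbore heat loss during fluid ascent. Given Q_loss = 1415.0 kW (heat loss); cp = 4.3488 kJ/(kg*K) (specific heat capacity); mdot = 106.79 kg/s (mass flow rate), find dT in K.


dT = Q_loss / (mdot * cp)
dT = 1415.0 / (106.79 * 4.3488)
dT = 3.0469 K


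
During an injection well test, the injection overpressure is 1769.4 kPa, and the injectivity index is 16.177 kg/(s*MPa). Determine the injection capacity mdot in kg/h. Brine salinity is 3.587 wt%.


mdot = II * dP / 1000
mdot = 16.177 * 1769.4 / 1000
mdot = 28.62358 kg/s
Convert: 28.62358 kg/s * 3600.0 = 1.0304e+05 kg/h
mdot = 1.0304e+05 kg/h


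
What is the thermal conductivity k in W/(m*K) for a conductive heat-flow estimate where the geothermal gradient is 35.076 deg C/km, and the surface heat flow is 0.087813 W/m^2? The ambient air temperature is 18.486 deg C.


k = q * 1000 / grad
k = 0.087813 * 1000 / 35.076
k = 2.5035 W/(m*K)


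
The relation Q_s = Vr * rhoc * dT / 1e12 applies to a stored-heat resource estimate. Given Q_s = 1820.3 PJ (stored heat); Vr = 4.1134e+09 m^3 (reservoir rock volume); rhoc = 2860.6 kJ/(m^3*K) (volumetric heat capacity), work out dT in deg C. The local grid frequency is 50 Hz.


dT = Q_s * 1e12 / (Vr * rhoc)
dT = 1820.3 * 1e12 / (4.1134e+09 * 2860.6)
dT = 154.6981 K
Convert (temperature difference, 1 K = 1 deg C): 154.6981 K = 154.6981 deg C
dT = 154.70 deg C


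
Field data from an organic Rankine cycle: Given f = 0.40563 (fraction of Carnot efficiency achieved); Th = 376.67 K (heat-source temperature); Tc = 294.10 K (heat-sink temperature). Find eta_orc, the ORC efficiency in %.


eta_orc = (1 - Tc/Th) * f * 100
eta_orc = (1 - 294.10/376.67) * 0.40563 * 100
eta_orc = 8.8918 %


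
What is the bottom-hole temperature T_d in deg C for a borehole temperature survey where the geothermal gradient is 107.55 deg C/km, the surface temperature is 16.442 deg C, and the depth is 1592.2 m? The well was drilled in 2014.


T_d = T_surf + grad * d / 1000
T_d = 16.442 + 107.55 * 1592.2 / 1000
T_d = 187.68 deg C


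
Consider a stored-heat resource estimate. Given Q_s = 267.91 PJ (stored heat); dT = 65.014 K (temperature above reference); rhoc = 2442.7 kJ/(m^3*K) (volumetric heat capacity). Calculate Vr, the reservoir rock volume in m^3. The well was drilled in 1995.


Vr = Q_s * 1e12 / (rhoc * dT)
Vr = 267.91 * 1e12 / (2442.7 * 65.014)
Vr = 1.6870e+09 m^3


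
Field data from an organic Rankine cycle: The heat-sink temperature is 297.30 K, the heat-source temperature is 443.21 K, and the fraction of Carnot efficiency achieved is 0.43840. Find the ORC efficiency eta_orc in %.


eta_orc = (1 - Tc/Th) * f * 100
eta_orc = (1 - 297.30/443.21) * 0.43840 * 100
eta_orc = 14.433 %


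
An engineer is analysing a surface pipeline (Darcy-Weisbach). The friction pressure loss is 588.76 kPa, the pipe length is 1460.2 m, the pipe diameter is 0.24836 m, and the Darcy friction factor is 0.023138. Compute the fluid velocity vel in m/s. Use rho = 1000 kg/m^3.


vel = sqrt(dP*1000*2*D / (f*L*rho))
vel = sqrt(588.76*1000*2*0.24836 / (0.023138*1460.2*1000))
vel = 2.9421 m/s


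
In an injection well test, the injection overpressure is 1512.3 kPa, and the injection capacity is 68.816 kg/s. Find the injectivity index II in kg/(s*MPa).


II = mdot * 1000 / dP
II = 68.816 * 1000 / 1512.3
II = 45.504 kg/(s*MPa)


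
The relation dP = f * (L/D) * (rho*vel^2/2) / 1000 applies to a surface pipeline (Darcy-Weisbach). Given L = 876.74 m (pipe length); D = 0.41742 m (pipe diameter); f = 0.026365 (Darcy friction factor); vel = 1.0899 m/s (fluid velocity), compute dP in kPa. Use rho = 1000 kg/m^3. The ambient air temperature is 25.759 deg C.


dP = f * (L/D) * (rho*vel^2/2) / 1000
dP = 0.026365 * (876.74/0.41742) * (1000*1.0899^2/2) / 1000
dP = 32.890 kPa


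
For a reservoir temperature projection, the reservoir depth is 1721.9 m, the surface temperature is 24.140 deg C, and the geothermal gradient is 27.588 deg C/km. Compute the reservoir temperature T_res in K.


T_res = T_surf + grad * d / 1000
T_res = 24.140 + 27.588 * 1721.9 / 1000
T_res = 71.64378 deg C
Convert to K: 71.64378 + 273.15 = 344.79 K
T_res = 344.79 K


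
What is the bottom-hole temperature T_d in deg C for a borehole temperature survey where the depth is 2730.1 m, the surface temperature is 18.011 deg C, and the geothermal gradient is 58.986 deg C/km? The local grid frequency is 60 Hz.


T_d = T_surf + grad * d / 1000
T_d = 18.011 + 58.986 * 2730.1 / 1000
T_d = 179.05 deg C


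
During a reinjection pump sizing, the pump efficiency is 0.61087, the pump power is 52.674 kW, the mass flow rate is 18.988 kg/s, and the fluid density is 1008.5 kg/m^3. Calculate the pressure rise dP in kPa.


dP = P_pump * rho * eta / mdot
dP = 52.674 * 1008.5 * 0.61087 / 18.988
dP = 1709.0 kPa


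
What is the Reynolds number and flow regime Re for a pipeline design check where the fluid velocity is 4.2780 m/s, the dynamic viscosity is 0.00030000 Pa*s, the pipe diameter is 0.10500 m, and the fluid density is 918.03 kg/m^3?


Step 1: Re = rho*vel*D/mu = 918.03*4.278*0.105/0.0003 = 1.3746e+06
Step 2: Re = 1.3746e+06 > 4000, so flow is turbulent.
Re = 1.3746e+06 (turbulent)


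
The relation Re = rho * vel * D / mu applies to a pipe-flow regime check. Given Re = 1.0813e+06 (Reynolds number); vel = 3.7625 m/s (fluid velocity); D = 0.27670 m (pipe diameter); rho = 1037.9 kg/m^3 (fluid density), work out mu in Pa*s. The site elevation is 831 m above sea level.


mu = rho * vel * D / Re
mu = 1037.9 * 3.7625 * 0.27670 / 1.0813e+06
mu = 0.00099930 Pa*s


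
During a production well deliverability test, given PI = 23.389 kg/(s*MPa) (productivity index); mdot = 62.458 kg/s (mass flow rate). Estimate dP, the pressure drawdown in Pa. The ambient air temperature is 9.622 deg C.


dP = mdot * 1000 / PI
dP = 62.458 * 1000 / 23.389
dP = 2670.401 kPa
Convert: 2670.401 kPa * 1000.0 = 2.6704e+06 Pa
dP = 2.6704e+06 Pa


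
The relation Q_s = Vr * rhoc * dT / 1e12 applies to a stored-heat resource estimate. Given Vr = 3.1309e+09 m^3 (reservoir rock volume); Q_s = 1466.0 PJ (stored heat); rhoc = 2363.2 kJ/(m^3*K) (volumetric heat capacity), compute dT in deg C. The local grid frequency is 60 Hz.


dT = Q_s * 1e12 / (Vr * rhoc)
dT = 1466.0 * 1e12 / (3.1309e+09 * 2363.2)
dT = 198.1364 K
Convert (temperature difference, 1 K = 1 deg C): 198.1364 K = 198.1364 deg C
dT = 198.14 deg C


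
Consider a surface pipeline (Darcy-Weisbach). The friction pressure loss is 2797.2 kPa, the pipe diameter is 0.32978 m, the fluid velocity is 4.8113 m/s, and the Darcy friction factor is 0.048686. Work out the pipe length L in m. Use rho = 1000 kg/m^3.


L = dP*1000*D / (f*rho*vel^2/2)
L = 2797.2*1000*0.32978 / (0.048686*1000*4.8113^2/2)
L = 1637.0 m


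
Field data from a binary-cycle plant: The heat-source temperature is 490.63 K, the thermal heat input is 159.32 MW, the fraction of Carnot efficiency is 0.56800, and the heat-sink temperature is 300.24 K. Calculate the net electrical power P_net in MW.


Step 1: eta = (1 - Tc/Th)*f = (1 - 300.24/490.63)*0.568 = 0.2204136
Step 2: P_net = eta * Q_in = 0.2204136 * 159.32 = 35.116 MW
P_net = 35.116 MW


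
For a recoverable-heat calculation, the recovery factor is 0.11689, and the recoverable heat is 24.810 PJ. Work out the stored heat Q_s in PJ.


Q_s = Q_rec / RF
Q_s = 24.810 / 0.11689
Q_s = 212.25 PJ


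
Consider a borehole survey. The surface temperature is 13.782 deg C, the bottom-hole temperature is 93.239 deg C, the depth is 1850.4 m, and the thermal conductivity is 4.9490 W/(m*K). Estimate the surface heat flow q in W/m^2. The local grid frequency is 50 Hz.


Step 1: grad = (T_d - T_surf)/d * 1000 = (93.239 - 13.782)/1850.4 * 1000 = 42.94045 deg C/km
Step 2: q = k * grad / 1000 = 4.949 * 42.94045 / 1000 = 0.21251 W/m^2
q = 0.21251 W/m^2


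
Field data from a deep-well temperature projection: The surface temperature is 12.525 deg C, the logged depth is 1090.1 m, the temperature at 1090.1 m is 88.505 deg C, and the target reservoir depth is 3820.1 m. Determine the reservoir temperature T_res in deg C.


Step 1: grad = (T_d1 - T_surf)/d1 * 1000 = (88.505 - 12.525)/1090.1 * 1000 = 69.70003 deg C/km
Step 2: T_res = T_surf + grad*d2/1000 = 12.525 + 69.70003*3820.1/1000 = 278.79 deg C
T_res = 278.79 deg C


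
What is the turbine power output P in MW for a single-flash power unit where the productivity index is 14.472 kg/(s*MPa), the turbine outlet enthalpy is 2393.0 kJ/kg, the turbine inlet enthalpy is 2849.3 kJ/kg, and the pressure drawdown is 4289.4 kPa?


Step 1: mdot = PI * dP / 1000 = 14.472 * 4289.4 / 1000 = 62.07620 kg/s
Step 2: P = mdot*(h_in - h_out)/1000 = 62.07620*(2849.3 - 2393.0)/1000 = 28.325 MW
P = 28.325 MW


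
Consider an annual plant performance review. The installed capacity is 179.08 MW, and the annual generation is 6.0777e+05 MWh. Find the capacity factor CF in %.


CF = E_a / (cap * 8760) * 100
CF = 6.0777e+05 / (179.08 * 8760) * 100
CF = 38.743 %


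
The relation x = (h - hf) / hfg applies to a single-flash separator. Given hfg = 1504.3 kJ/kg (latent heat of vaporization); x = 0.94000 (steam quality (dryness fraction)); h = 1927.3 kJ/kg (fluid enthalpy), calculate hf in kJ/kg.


hf = h - x * hfg
hf = 1927.3 - 0.94000 * 1504.3
hf = 513.26 kJ/kg


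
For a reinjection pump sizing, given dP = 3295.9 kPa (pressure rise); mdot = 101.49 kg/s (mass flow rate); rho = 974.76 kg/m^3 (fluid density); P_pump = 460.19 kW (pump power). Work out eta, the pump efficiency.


eta = mdot * dP / (rho * P_pump)
eta = 101.49 * 3295.9 / (974.76 * 460.19)
eta = 0.74570


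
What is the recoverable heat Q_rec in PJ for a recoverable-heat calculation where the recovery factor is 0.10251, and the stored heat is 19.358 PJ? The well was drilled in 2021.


Q_rec = Q_s * RF
Q_rec = 19.358 * 0.10251
Q_rec = 1.9844 PJ


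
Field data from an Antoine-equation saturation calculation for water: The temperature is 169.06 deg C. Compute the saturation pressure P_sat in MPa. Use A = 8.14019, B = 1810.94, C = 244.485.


P_sat = 10^(A - B/(C + T)) / 760 * 0.101325
P_sat = 10^(8.14019 - 1810.94/(244.485 + 169.06)) / 760 * 0.101325
P_sat = 0.76918 MPa


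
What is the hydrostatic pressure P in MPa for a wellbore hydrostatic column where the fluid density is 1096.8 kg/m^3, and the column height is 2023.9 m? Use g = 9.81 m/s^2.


P = rho * g * h / 1e6
P = 1096.8 * 9.81 * 2023.9 / 1e6
P = 21.776 MPa


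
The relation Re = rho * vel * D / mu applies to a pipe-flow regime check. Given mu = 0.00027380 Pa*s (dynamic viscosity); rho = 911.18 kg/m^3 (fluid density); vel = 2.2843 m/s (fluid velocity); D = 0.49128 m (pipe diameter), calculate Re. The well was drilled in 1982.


Re = rho * vel * D / mu
Re = 911.18 * 2.2843 * 0.49128 / 0.00027380
Re = 3.7347e+06


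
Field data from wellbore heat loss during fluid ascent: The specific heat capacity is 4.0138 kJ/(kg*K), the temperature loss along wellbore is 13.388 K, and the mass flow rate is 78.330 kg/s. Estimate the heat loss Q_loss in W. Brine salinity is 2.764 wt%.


Q_loss = mdot * cp * dT
Q_loss = 78.330 * 4.0138 * 13.388
Q_loss = 4209.200 kW
Convert: 4209.200 kW * 1000.0 = 4.2092e+06 W
Q_loss = 4.2092e+06 W


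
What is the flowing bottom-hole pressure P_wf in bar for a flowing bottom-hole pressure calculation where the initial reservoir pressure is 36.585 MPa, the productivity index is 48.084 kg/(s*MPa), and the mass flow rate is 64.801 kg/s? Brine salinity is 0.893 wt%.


P_wf = P_i - mdot / PI
P_wf = 36.585 - 64.801 / 48.084
P_wf = 35.23734 MPa
Convert: 35.23734 MPa * 10.0 = 352.37 bar
P_wf = 352.37 bar


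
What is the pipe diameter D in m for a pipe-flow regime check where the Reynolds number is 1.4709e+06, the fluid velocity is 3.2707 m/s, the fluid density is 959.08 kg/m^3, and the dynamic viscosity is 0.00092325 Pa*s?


D = Re * mu / (rho * vel)
D = 1.4709e+06 * 0.00092325 / (959.08 * 3.2707)
D = 0.43292 m


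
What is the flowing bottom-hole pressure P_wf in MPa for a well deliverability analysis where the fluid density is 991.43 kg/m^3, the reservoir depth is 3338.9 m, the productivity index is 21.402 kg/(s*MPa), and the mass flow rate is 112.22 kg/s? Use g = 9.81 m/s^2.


Step 1: P_i = rho*g*h/1e6 = 991.43*9.81*3338.9/1e6 = 32.47390 MPa
Step 2: P_wf = P_i - mdot/PI = 32.47390 - 112.22/21.402 = 27.230 MPa
P_wf = 27.230 MPa


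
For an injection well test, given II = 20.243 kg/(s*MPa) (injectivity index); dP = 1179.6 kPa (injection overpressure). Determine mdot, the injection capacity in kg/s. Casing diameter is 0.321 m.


mdot = II * dP / 1000
mdot = 20.243 * 1179.6 / 1000
mdot = 23.879 kg/s


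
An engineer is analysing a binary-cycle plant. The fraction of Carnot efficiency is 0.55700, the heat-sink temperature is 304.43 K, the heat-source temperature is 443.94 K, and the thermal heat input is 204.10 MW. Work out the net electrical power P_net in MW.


Step 1: eta = (1 - Tc/Th)*f = (1 - 304.43/443.94)*0.557 = 0.1750396
Step 2: P_net = eta * Q_in = 0.1750396 * 204.1 = 35.726 MW
P_net = 35.726 MW


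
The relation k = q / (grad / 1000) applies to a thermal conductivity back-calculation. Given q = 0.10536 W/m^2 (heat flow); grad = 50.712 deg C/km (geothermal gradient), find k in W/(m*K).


k = q / (grad / 1000)
k = 0.10536 / (50.712 / 1000)
k = 2.0776 W/(m*K)


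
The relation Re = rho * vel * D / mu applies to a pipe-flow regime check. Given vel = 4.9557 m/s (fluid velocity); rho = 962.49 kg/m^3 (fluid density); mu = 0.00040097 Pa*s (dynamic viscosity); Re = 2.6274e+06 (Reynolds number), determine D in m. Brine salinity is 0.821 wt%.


D = Re * mu / (rho * vel)
D = 2.6274e+06 * 0.00040097 / (962.49 * 4.9557)
D = 0.22087 m


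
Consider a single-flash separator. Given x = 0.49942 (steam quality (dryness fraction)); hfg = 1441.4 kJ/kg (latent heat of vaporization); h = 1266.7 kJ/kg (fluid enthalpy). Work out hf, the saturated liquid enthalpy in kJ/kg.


hf = h - x * hfg
hf = 1266.7 - 0.49942 * 1441.4
hf = 546.84 kJ/kg


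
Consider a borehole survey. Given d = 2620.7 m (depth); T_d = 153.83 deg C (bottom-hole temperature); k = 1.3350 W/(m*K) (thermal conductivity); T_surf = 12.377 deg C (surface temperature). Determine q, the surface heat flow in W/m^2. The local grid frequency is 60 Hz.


Step 1: grad = (T_d - T_surf)/d * 1000 = (153.83 - 12.377)/2620.7 * 1000 = 53.97527 deg C/km
Step 2: q = k * grad / 1000 = 1.335 * 53.97527 / 1000 = 0.072057 W/m^2
q = 0.072057 W/m^2


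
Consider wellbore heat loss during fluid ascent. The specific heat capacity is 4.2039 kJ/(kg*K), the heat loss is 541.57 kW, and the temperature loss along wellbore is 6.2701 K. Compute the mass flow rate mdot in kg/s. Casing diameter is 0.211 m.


mdot = Q_loss / (cp * dT)
mdot = 541.57 / (4.2039 * 6.2701)
mdot = 20.546 kg/s


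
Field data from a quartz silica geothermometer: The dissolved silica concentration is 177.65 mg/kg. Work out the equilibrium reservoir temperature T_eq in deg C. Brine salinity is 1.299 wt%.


T_eq = 1309 / (5.19 - log10(SiO2)) - 273.15
T_eq = 1309 / (5.19 - log10(177.65)) - 273.15
T_eq = 172.02 deg C


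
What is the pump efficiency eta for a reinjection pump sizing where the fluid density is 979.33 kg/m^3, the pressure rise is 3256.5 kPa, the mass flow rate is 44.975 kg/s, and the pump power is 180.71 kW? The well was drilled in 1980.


eta = mdot * dP / (rho * P_pump)
eta = 44.975 * 3256.5 / (979.33 * 180.71)
eta = 0.82758


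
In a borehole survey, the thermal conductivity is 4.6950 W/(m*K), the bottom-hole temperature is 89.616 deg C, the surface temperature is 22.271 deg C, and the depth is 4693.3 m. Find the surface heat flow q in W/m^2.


Step 1: grad = (T_d - T_surf)/d * 1000 = (89.616 - 22.271)/4693.3 * 1000 = 14.34918 deg C/km
Step 2: q = k * grad / 1000 = 4.695 * 14.34918 / 1000 = 0.067369 W/m^2
q = 0.067369 W/m^2


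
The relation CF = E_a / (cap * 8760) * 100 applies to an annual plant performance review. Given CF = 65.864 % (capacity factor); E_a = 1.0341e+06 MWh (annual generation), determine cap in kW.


cap = E_a / (CF/100 * 8760)
cap = 1.0341e+06 / (65.864/100 * 8760)
cap = 179.2298 MW
Convert: 179.2298 MW * 1000.0 = 1.7923e+05 kW
cap = 1.7923e+05 kW


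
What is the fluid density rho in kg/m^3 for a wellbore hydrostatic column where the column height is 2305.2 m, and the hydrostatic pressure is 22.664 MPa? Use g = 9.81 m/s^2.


rho = P * 1e6 / (g * h)
rho = 22.664 * 1e6 / (9.81 * 2305.2)
rho = 1002.2 kg/m^3


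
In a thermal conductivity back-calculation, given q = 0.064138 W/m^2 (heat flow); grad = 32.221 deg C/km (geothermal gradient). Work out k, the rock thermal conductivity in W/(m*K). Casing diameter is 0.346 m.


k = q / (grad / 1000)
k = 0.064138 / (32.221 / 1000)
k = 1.9906 W/(m*K)


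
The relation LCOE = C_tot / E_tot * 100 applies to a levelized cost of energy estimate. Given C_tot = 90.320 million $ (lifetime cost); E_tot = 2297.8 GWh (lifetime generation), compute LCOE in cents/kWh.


LCOE = C_tot / E_tot * 100
LCOE = 90.320 / 2297.8 * 100
LCOE = 3.9307 cents/kWh


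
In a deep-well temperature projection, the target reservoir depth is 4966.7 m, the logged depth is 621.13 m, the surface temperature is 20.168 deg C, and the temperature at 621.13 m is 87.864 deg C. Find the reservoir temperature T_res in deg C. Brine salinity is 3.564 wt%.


Step 1: grad = (T_d1 - T_surf)/d1 * 1000 = (87.864 - 20.168)/621.13 * 1000 = 108.9885 deg C/km
Step 2: T_res = T_surf + grad*d2/1000 = 20.168 + 108.9885*4966.7/1000 = 561.48 deg C
T_res = 561.48 deg C


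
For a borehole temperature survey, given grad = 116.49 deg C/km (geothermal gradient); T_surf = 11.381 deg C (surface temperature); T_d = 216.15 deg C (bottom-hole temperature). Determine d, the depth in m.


d = (T_d - T_surf) / grad * 1000
d = (216.15 - 11.381) / 116.49 * 1000
d = 1757.8 m


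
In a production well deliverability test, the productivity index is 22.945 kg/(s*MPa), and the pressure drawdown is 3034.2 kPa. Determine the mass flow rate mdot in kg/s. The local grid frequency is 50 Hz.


mdot = PI * dP / 1000
mdot = 22.945 * 3034.2 / 1000
mdot = 69.620 kg/s


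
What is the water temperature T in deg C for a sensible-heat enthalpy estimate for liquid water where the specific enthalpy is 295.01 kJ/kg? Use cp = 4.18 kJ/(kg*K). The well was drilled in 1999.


T = h / cp
T = 295.01 / 4.18
T = 70.577 deg C


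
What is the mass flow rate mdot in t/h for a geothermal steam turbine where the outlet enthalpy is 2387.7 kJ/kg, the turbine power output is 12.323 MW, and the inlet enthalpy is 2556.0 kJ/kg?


mdot = P * 1000 / (h_in - h_out)
mdot = 12.323 * 1000 / (2556.0 - 2387.7)
mdot = 73.22044 kg/s
Convert: 73.22044 kg/s * 3.6 = 263.59 t/h
mdot = 263.59 t/h


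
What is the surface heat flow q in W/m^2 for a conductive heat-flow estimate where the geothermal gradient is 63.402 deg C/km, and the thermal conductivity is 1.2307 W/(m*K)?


q = k * grad / 1000
q = 1.2307 * 63.402 / 1000
q = 0.078029 W/m^2


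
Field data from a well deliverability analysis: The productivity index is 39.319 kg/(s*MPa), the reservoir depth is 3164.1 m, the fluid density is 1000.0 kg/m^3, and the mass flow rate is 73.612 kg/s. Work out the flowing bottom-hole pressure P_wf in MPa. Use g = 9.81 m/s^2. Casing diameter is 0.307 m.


Step 1: P_i = rho*g*h/1e6 = 1000.0*9.81*3164.1/1e6 = 31.03982 MPa
Step 2: P_wf = P_i - mdot/PI = 31.03982 - 73.612/39.319 = 29.168 MPa
P_wf = 29.168 MPa


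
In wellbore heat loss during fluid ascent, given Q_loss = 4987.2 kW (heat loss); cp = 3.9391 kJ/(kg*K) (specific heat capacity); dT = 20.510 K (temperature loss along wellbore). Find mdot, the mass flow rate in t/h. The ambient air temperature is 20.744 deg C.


mdot = Q_loss / (cp * dT)
mdot = 4987.2 / (3.9391 * 20.510)
mdot = 61.72969 kg/s
Convert: 61.72969 kg/s * 3.6 = 222.23 t/h
mdot = 222.23 t/h


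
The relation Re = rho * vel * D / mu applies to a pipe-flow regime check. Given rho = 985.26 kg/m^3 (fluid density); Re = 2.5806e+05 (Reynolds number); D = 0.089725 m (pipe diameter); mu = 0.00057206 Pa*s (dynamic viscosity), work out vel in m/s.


vel = Re * mu / (rho * D)
vel = 2.5806e+05 * 0.00057206 / (985.26 * 0.089725)
vel = 1.6699 m/s


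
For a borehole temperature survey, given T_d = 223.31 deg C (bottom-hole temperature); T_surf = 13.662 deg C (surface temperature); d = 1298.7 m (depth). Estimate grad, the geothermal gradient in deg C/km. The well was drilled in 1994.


grad = (T_d - T_surf) / d * 1000
grad = (223.31 - 13.662) / 1298.7 * 1000
grad = 161.43 deg C/km


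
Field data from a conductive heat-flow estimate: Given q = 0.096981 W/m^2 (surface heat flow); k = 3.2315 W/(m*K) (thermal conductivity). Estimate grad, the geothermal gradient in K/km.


grad = q * 1000 / k
grad = 0.096981 * 1000 / 3.2315
grad = 30.01114 deg C/km
Convert: 30.01114 deg C/km * 1.0 = 30.011 K/km
grad = 30.011 K/km


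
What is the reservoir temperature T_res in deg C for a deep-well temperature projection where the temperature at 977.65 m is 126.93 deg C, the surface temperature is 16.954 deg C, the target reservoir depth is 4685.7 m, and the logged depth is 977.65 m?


Step 1: grad = (T_d1 - T_surf)/d1 * 1000 = (126.93 - 16.954)/977.65 * 1000 = 112.4902 deg C/km
Step 2: T_res = T_surf + grad*d2/1000 = 16.954 + 112.4902*4685.7/1000 = 544.05 deg C
T_res = 544.05 deg C


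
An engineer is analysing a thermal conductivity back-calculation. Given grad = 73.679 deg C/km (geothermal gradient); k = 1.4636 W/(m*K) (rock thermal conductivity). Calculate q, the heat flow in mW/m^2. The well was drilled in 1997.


q = k * grad / 1000
q = 1.4636 * 73.679 / 1000
q = 0.1078366 W/m^2
Convert: 0.1078366 W/m^2 * 1000.0 = 107.84 mW/m^2
q = 107.84 mW/m^2


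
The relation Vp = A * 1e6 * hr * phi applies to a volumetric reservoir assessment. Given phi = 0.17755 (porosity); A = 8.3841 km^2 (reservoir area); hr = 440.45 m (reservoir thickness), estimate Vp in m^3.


Vp = A * 1e6 * hr * phi
Vp = 8.3841 * 1e6 * 440.45 * 0.17755
Vp = 6.5565e+08 m^3


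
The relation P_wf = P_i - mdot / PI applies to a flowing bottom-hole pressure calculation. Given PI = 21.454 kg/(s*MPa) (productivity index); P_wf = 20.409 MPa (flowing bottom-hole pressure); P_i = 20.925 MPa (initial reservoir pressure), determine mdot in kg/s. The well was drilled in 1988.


mdot = (P_i - P_wf) * PI
mdot = (20.925 - 20.409) * 21.454
mdot = 11.070 kg/s


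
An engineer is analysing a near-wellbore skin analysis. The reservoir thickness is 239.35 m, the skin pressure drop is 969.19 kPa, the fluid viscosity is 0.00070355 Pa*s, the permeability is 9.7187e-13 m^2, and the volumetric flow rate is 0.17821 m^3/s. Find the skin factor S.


S = dP_s * 1000 * 2*pi*k*hr / (q*mu)
S = 969.19 * 1000 * 2*pi*9.7187e-13*239.35 / (0.17821*0.00070355)
S = 11.298


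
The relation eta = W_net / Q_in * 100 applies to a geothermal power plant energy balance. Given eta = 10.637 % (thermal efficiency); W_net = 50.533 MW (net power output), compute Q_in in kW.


Q_in = W_net / (eta / 100)
Q_in = 50.533 / (10.637 / 100)
Q_in = 475.0682 MW
Convert: 475.0682 MW * 1000.0 = 4.7507e+05 kW
Q_in = 4.7507e+05 kW


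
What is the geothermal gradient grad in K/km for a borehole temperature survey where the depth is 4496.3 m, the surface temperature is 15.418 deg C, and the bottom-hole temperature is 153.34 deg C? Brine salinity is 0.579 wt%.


grad = (T_d - T_surf) / d * 1000
grad = (153.34 - 15.418) / 4496.3 * 1000
grad = 30.67455 deg C/km
Convert: 30.67455 deg C/km * 1.0 = 30.675 K/km
grad = 30.675 K/km


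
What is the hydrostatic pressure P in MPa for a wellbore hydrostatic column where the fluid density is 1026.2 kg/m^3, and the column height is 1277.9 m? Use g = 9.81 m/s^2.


P = rho * g * h / 1e6
P = 1026.2 * 9.81 * 1277.9 / 1e6
P = 12.865 MPa


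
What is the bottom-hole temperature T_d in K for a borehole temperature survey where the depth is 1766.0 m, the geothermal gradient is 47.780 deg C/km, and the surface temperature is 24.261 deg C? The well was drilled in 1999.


T_d = T_surf + grad * d / 1000
T_d = 24.261 + 47.780 * 1766.0 / 1000
T_d = 108.6405 deg C
Convert to K: 108.6405 + 273.15 = 381.79 K
T_d = 381.79 K


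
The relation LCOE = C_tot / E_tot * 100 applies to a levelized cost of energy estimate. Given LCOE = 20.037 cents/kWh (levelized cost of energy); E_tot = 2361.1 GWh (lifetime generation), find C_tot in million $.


C_tot = LCOE / 100 * E_tot
C_tot = 20.037 / 100 * 2361.1
C_tot = 473.09 million $


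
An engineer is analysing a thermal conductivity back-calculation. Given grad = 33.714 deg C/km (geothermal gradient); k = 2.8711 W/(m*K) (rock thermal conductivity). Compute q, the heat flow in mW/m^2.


q = k * grad / 1000
q = 2.8711 * 33.714 / 1000
q = 0.09679627 W/m^2
Convert: 0.09679627 W/m^2 * 1000.0 = 96.796 mW/m^2
q = 96.796 mW/m^2


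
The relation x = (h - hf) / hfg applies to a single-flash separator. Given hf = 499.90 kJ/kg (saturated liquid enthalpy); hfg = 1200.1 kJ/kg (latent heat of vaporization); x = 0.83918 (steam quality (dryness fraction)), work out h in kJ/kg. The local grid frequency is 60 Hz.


h = hf + x * hfg
h = 499.90 + 0.83918 * 1200.1
h = 1507.0 kJ/kg


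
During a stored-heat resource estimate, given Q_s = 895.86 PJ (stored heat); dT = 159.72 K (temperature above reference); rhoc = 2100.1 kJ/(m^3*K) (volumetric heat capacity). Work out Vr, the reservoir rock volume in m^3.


Vr = Q_s * 1e12 / (rhoc * dT)
Vr = 895.86 * 1e12 / (2100.1 * 159.72)
Vr = 2.6708e+09 m^3


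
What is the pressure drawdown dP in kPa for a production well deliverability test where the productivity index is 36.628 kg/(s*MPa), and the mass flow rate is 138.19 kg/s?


dP = mdot * 1000 / PI
dP = 138.19 * 1000 / 36.628
dP = 3772.8 kPa


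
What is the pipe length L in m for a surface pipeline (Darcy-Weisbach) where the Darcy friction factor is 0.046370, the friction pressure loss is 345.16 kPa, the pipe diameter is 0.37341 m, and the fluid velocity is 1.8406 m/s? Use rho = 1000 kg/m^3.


L = dP*1000*D / (f*rho*vel^2/2)
L = 345.16*1000*0.37341 / (0.046370*1000*1.8406^2/2)
L = 1640.9 m


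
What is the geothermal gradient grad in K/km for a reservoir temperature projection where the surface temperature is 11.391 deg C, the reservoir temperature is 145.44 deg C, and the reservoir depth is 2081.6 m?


grad = (T_res - T_surf) / d * 1000
grad = (145.44 - 11.391) / 2081.6 * 1000
grad = 64.39710 deg C/km
Convert: 64.39710 deg C/km * 1.0 = 64.397 K/km
grad = 64.397 K/km


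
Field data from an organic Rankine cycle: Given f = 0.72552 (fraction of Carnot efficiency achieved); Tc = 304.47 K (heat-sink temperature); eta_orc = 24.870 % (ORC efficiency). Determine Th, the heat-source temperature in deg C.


Th = Tc / (1 - (eta_orc/100)/f)
Th = 304.47 / (1 - (24.870/100)/0.72552)
Th = 463.2756 K
Convert to deg C: 463.2756 - 273.15 = 190.13 deg C
Th = 190.13 deg C


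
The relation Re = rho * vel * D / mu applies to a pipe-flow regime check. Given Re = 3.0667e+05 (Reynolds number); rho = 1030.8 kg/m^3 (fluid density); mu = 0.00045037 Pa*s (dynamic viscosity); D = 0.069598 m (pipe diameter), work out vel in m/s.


vel = Re * mu / (rho * D)
vel = 3.0667e+05 * 0.00045037 / (1030.8 * 0.069598)
vel = 1.9252 m/s


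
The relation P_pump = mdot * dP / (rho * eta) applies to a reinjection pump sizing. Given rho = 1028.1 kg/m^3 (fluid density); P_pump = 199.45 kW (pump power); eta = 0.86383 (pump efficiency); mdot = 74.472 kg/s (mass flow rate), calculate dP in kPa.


dP = P_pump * rho * eta / mdot
dP = 199.45 * 1028.1 * 0.86383 / 74.472
dP = 2378.5 kPa


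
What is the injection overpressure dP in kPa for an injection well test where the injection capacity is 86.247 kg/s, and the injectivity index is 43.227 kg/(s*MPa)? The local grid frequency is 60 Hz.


dP = mdot * 1000 / II
dP = 86.247 * 1000 / 43.227
dP = 1995.2 kPa


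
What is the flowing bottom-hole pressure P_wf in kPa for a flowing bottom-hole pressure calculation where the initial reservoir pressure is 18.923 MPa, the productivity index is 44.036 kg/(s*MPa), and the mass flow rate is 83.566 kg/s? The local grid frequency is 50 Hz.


P_wf = P_i - mdot / PI
P_wf = 18.923 - 83.566 / 44.036
P_wf = 17.02533 MPa
Convert: 17.02533 MPa * 1000.0 = 17025 kPa
P_wf = 17025 kPa


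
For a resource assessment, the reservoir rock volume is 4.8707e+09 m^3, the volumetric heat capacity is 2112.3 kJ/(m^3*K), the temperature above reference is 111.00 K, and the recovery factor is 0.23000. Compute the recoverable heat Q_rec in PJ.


Step 1: Q_s = Vr*rhoc*dT/1e12 = 4.8707e+09*2112.3*111.0/1e12 = 1142.010 PJ
Step 2: Q_rec = Q_s * RF = 1142.010 * 0.23 = 262.66 PJ
Q_rec = 262.66 PJ


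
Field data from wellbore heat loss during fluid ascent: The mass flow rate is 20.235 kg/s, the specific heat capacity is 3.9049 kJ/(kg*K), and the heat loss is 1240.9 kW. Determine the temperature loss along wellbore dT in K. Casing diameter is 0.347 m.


dT = Q_loss / (mdot * cp)
dT = 1240.9 / (20.235 * 3.9049)
dT = 15.704 K


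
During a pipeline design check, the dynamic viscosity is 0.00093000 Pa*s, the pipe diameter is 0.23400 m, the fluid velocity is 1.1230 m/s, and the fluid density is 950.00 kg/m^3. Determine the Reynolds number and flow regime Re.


Step 1: Re = rho*vel*D/mu = 950.0*1.123*0.234/0.00093 = 2.6843e+05
Step 2: Re = 2.6843e+05 > 4000, so flow is turbulent.
Re = 2.6843e+05 (turbulent)


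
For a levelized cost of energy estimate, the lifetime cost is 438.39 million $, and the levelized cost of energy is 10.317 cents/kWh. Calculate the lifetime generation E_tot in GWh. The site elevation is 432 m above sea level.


E_tot = C_tot / LCOE * 100
E_tot = 438.39 / 10.317 * 100
E_tot = 4249.2 GWh


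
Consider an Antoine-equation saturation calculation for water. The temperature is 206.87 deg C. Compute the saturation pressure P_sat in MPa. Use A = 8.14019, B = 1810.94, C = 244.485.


P_sat = 10^(A - B/(C + T)) / 760 * 0.101325
P_sat = 10^(8.14019 - 1810.94/(244.485 + 206.87)) / 760 * 0.101325
P_sat = 1.7900 MPa


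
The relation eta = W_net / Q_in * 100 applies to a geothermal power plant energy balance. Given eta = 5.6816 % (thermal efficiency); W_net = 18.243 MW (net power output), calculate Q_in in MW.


Q_in = W_net / (eta / 100)
Q_in = 18.243 / (5.6816 / 100)
Q_in = 321.09 MW


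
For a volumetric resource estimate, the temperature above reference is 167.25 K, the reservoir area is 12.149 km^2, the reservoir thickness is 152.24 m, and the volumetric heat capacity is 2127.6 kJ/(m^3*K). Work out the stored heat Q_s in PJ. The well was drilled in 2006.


Step 1: Vr = A*1e6*hr = 12.149*1e6*152.24 = 1.849564e+09 m^3
Step 2: Q_s = Vr*rhoc*dT/1e12 = 1.849564e+09*2127.6*167.25/1e12 = 658.15 PJ
Q_s = 658.15 PJ


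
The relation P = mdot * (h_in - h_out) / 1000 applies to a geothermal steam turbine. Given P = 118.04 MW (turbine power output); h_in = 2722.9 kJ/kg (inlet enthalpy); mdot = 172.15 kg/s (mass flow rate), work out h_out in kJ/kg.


h_out = h_in - P * 1000 / mdot
h_out = 2722.9 - 118.04 * 1000 / 172.15
h_out = 2037.2 kJ/kg


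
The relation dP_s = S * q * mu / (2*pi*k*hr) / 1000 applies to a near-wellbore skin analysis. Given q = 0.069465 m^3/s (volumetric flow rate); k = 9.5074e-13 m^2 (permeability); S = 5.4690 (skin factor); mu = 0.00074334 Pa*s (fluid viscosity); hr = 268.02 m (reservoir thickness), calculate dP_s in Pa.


dP_s = S * q * mu / (2*pi*k*hr) / 1000
dP_s = 5.4690 * 0.069465 * 0.00074334 / (2*pi*9.5074e-13*268.02) / 1000
dP_s = 176.3813 kPa
Convert: 176.3813 kPa * 1000.0 = 1.7638e+05 Pa
dP_s = 1.7638e+05 Pa
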